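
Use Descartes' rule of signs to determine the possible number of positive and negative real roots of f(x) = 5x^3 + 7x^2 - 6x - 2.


Descartes' rule of signs:

For positive roots, count sign changes in f(x) = 5x^3 + 7x^2 - 6x - 2:
Signs of coefficients: +, +, -, -
Number of sign changes: 1
Possible positive real roots: 1

For negative roots, examine f(-x) = -5x^3 + 7x^2 + 6x - 2:
Signs of coefficients: -, +, +, -
Number of sign changes: 2
Possible negative real roots: 2, 0

Positive roots: 1; Negative roots: 2 or 0


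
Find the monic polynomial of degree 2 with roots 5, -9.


A monic polynomial with roots 5, -9 is:
p(x) = (x - 5)(x + 9)
After multiplying by (x - 5): x - 5
After multiplying by (x + 9): x^2 + 4x - 45

x^2 + 4x - 45


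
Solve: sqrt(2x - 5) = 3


Square both sides: 2x - 5 = 3^2 = 9
2x = 9 + 5 = 14
x = 7
Check: sqrt(2*7 - 5) = sqrt(9) = 3 ✓

x = 7


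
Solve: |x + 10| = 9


An absolute value equation |expr| = 9 gives two cases:
Case 1: x + 10 = 9
  x = -1, so x = -1
Case 2: x + 10 = -9
  x = -19, so x = -19

x = -19, x = -1


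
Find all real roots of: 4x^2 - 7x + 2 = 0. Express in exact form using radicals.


Using the quadratic formula: x = (-b ± sqrt(b^2 - 4ac)) / (2a)
Here a = 4, b = -7, c = 2
Discriminant = b^2 - 4ac = (-7)^2 - 4(4)(2) = 49 - 32 = 17
Since discriminant = 17 > 0, there are two real roots.
x = (7 ± sqrt(17)) / 8
Numerically: x ≈ 1.3904 or x ≈ 0.3596

x = (7 + sqrt(17)) / 8 or x = (7 - sqrt(17)) / 8


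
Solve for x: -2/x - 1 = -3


Subtract -1 from both sides: -2/x = -2
Multiply both sides by x: -2 = -2 * x
Divide by -2: x = 1

x = 1


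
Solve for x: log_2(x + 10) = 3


Convert to exponential form: x + 10 = 2^3 = 8
x = 8 - 10 = -2
Check: log_2(-2 + 10) = log_2(8) = log_2(8) = 3 ✓

x = -2


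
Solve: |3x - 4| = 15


An absolute value equation |expr| = 15 gives two cases:
Case 1: 3x - 4 = 15
  3x = 19, so x = 19/3
Case 2: 3x - 4 = -15
  3x = -11, so x = -11/3

x = -11/3, x = 19/3


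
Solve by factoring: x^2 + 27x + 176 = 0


We need two numbers that multiply to 176 and add to 27.
Those numbers are 16 and 11 (since 16 * 11 = 176 and 16 + 11 = 27).
So x^2 + 27x + 176 = (x + 16)(x + 11) = 0
Setting each factor to zero: x = -16 or x = -11

x = -16, x = -11


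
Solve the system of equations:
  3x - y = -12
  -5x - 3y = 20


Using Cramer's rule:
Determinant D = (3)(-3) - (-5)(-1) = -9 - 5 = -14
Dx = (-12)(-3) - (20)(-1) = 36 + 20 = 56
Dy = (3)(20) - (-5)(-12) = 60 - 60 = 0
x = Dx/D = 56/-14 = -4
y = Dy/D = 0/-14 = 0

x = -4, y = 0


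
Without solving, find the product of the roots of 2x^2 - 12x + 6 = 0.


By Vieta's formulas for ax^2 + bx + c = 0:
  Sum of roots = -b/a
  Product of roots = c/a

Here a = 2, b = -12, c = 6
Sum = -(-12)/2 = 6
Product = 6/2 = 3

Product = 3


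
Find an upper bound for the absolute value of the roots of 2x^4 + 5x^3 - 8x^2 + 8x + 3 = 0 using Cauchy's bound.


Cauchy's bound: all roots r satisfy |r| <= 1 + max(|a_i/a_n|) for i = 0,...,n-1
where a_n is the leading coefficient.

Coefficients: [2, 5, -8, 8, 3]
Leading coefficient a_n = 2
Ratios |a_i/a_n|: 5/2, 4, 4, 3/2
Maximum ratio: 4
Cauchy's bound: |r| <= 1 + 4 = 5

Upper bound = 5


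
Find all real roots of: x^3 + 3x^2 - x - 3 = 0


Let p(x) = x^3 + 3x^2 - x - 3. By the rational root theorem (leading coefficient 1), any rational root is an integer divisor of 3: try ±1, ±2, ... in turn.
Test x = 1: value = 0 ✓, so (x - 1) is a factor.
Synthetic division by (x - 1): bring down 1; 1(1) + 3 = 4; 4(1) - 1 = 3; 3(1) - 3 = 0 → quotient x^2 + 4x + 3, remainder 0.
Solve the quadratic x^2 + 4x + 3 = 0: discriminant = 4^2 - 4(1)(3) = 16 - 12 = 4.
sqrt(4) = 2, so x = (-4 ± 2)/2: x = -1 or x = -3.

x = -3, x = -1, x = 1


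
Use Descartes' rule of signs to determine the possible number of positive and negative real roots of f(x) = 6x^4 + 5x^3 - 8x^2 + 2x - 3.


Descartes' rule of signs:

For positive roots, count sign changes in f(x) = 6x^4 + 5x^3 - 8x^2 + 2x - 3:
Signs of coefficients: +, +, -, +, -
Number of sign changes: 3
Possible positive real roots: 3, 1

For negative roots, examine f(-x) = 6x^4 - 5x^3 - 8x^2 - 2x - 3:
Signs of coefficients: +, -, -, -, -
Number of sign changes: 1
Possible negative real roots: 1

Positive roots: 3 or 1; Negative roots: 1


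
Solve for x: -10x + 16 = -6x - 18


Starting with: -10x + 16 = -6x - 18
Move all x terms to left: (-10 + 6)x = -18 - 16
Simplify: -4x = -34
Divide both sides by -4: x = 17/2

x = 17/2


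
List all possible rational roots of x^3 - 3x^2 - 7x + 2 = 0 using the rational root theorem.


Rational root theorem: possible roots are ±p/q where:
  p divides the constant term (2): p ∈ {1, 2}
  q divides the leading coefficient (1): q ∈ {1}

All possible rational roots: -2, -1, 1, 2

-2, -1, 1, 2


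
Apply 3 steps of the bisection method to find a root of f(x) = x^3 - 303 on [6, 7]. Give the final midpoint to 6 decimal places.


f(x) = x^3 - 303
f(6) = -87 < 0
f(7) = 40 > 0

Step 1: midpoint = (6.000000 + 7.000000)/2 = 6.500000
  f(6.500000) = -28.375000
  f(mid) < 0, so root is in [6.500000, 7.000000]

Step 2: midpoint = (6.500000 + 7.000000)/2 = 6.750000
  f(6.750000) = 4.546875
  f(mid) > 0, so root is in [6.500000, 6.750000]

Step 3: midpoint = (6.500000 + 6.750000)/2 = 6.625000
  f(6.625000) = -12.224609
  f(mid) < 0, so root is in [6.625000, 6.750000]

midpoint = 6.625000


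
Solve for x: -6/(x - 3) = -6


Multiply both sides by (x - 3): -6 = -6(x - 3)
Distribute: -6 = -6x + 18
-6x = -6 - 18 = -24
x = 4

x = 4


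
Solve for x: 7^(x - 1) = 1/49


Express both sides with the same base.
1/49 = 7^(-2)
Since the bases match, equate exponents: x - 1 = -2
So x = -2 - (-1) = -1

x = -1


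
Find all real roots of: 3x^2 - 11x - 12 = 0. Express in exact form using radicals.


Using the quadratic formula: x = (-b ± sqrt(b^2 - 4ac)) / (2a)
Here a = 3, b = -11, c = -12
Discriminant = b^2 - 4ac = (-11)^2 - 4(3)(-12) = 121 + 144 = 265
Since discriminant = 265 > 0, there are two real roots.
x = (11 ± sqrt(265)) / 6
Numerically: x ≈ 4.5465 or x ≈ -0.8798

x = (11 + sqrt(265)) / 6 or x = (11 - sqrt(265)) / 6


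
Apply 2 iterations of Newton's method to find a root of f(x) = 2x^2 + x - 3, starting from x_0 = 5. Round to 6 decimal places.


Newton's method: x_(n+1) = x_n - f(x_n)/f'(x_n)
f(x) = 2x^2 + x - 3
f'(x) = 4x + 1

Iteration 1:
  f(5.000000) = 52.000000
  f'(5.000000) = 21.000000
  x_1 = 5.000000 - (52.000000)/(21.000000) = 2.523810

Iteration 2:
  f(2.523810) = 12.263039
  f'(2.523810) = 11.095238
  x_2 = 2.523810 - (12.263039)/(11.095238) = 1.418557

x_2 = 1.418557


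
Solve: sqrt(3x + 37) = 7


Square both sides: 3x + 37 = 7^2 = 49
3x = 49 - 37 = 12
x = 4
Check: sqrt(3*4 + 37) = sqrt(49) = 7 ✓

x = 4


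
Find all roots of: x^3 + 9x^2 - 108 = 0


Let p(x) = x^3 + 9x^2 - 108. By the rational root theorem (leading coefficient 1), any rational root is an integer divisor of 108: try ±1, ±2, ... in turn.
Test x = 1: value = -98 ≠ 0.
Test x = -1: value = -100 ≠ 0.
Test x = 2: value = -64 ≠ 0.
Test x = -2: value = -80 ≠ 0.
Test x = 3: value = 0 ✓, so (x - 3) is a factor.
Synthetic division by (x - 3): bring down 1; 1(3) + 9 = 12; 12(3) + 0 = 36; 36(3) - 108 = 0 → quotient x^2 + 12x + 36, remainder 0.
Solve the quadratic x^2 + 12x + 36 = 0: discriminant = 12^2 - 4(1)(36) = 144 - 144 = 0.
Discriminant = 0, so a double root: x = -12/2 = -6.
Collecting all roots found:

x = -6 (multiplicity 2), x = 3


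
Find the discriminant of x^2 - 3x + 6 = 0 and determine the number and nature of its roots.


For ax^2 + bx + c = 0, discriminant D = b^2 - 4ac
Here a = 1, b = -3, c = 6
D = (-3)^2 - 4(1)(6) = 9 - 24 = -15

D = -15 < 0
The equation has no real roots (2 complex conjugate roots).

Discriminant = -15, no real roots (2 complex conjugate roots)


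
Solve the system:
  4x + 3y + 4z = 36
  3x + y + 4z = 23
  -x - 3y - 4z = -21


Using Cramer's rule. Expand each determinant along the first row.
D  = 4*[1*(-4) - 4*(-3)] - 3*[3*(-4) - 4*(-1)] + 4*[3*(-3) - 1*(-1)]
  = 4*(8) - 3*(-8) + 4*(-8) = 24
Dx = 36*[1*(-4) - 4*(-3)] - 3*[23*(-4) - 4*(-21)] + 4*[23*(-3) - 1*(-21)]
  = 36*(8) - 3*(-8) + 4*(-48) = 120
Dy = 4*[23*(-4) - 4*(-21)] - 36*[3*(-4) - 4*(-1)] + 4*[3*(-21) - 23*(-1)]
  = 4*(-8) - 36*(-8) + 4*(-40) = 96
Dz = 4*[1*(-21) - 23*(-3)] - 3*[3*(-21) - 23*(-1)] + 36*[3*(-3) - 1*(-1)]
  = 4*(48) - 3*(-40) + 36*(-8) = 24
x = Dx/D = 120/24 = 5, y = Dy/D = 96/24 = 4, z = Dz/D = 24/24 = 1
Check eq1: (4)(5) + (3)(4) + (4)(1) = 36 = 36 ✓
Check eq2: (3)(5) + (1)(4) + (4)(1) = 23 = 23 ✓
Check eq3: (-1)(5) + (-3)(4) + (-4)(1) = -21 = -21 ✓

x = 5, y = 4, z = 1


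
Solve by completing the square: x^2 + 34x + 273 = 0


Start: x^2 + 34x + 273 = 0
Move constant: x^2 + 34x = -273
Half of 34 is 17, squared is 289
Add 289 to both sides: x^2 + 34x + 289 = 16
(x + 17)^2 = 16
x + 17 = ±4
x = -17 + 4 = -13 or x = -17 - 4 = -21

x = -21, x = -13


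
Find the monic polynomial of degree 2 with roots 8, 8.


A monic polynomial with roots 8, 8 is:
p(x) = (x - 8)(x - 8)
After multiplying by (x - 8): x - 8
After multiplying by (x - 8): x^2 - 16x + 64

x^2 - 16x + 64


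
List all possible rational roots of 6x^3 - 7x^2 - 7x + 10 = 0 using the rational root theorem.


Rational root theorem: possible roots are ±p/q where:
  p divides the constant term (10): p ∈ {1, 2, 5, 10}
  q divides the leading coefficient (6): q ∈ {1, 2, 3, 6}

All possible rational roots: -10, -5, -10/3, -5/2, -2, -5/3, -1, -5/6, -2/3, -1/2, -1/3, -1/6, 1/6, 1/3, 1/2, 2/3, 5/6, 1, 5/3, 2, 5/2, 10/3, 5, 10

-10, -5, -10/3, -5/2, -2, -5/3, -1, -5/6, -2/3, -1/2, -1/3, -1/6, 1/6, 1/3, 1/2, 2/3, 5/6, 1, 5/3, 2, 5/2, 10/3, 5, 10


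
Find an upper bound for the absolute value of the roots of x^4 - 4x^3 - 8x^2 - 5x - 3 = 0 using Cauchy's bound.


Cauchy's bound: all roots r satisfy |r| <= 1 + max(|a_i/a_n|) for i = 0,...,n-1
where a_n is the leading coefficient.

Coefficients: [1, -4, -8, -5, -3]
Leading coefficient a_n = 1
Ratios |a_i/a_n|: 4, 8, 5, 3
Maximum ratio: 8
Cauchy's bound: |r| <= 1 + 8 = 9

Upper bound = 9


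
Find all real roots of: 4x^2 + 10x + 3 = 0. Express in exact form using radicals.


Using the quadratic formula: x = (-b ± sqrt(b^2 - 4ac)) / (2a)
Here a = 4, b = 10, c = 3
Discriminant = b^2 - 4ac = 10^2 - 4(4)(3) = 100 - 48 = 52
Since discriminant = 52 > 0, there are two real roots.
x = (-10 ± 2*sqrt(13)) / 8
Simplifying: x = (-5 ± sqrt(13)) / 4
Numerically: x ≈ -0.3486 or x ≈ -2.1514

x = (-5 + sqrt(13)) / 4 or x = (-5 - sqrt(13)) / 4


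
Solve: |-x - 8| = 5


An absolute value equation |expr| = 5 gives two cases:
Case 1: -x - 8 = 5
  -x = 13, so x = -13
Case 2: -x - 8 = -5
  -x = 3, so x = -3

x = -13, x = -3


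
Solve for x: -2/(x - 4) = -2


Multiply both sides by (x - 4): -2 = -2(x - 4)
Distribute: -2 = -2x + 8
-2x = -2 - 8 = -10
x = 5

x = 5


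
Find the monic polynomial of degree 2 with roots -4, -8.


A monic polynomial with roots -4, -8 is:
p(x) = (x + 4)(x + 8)
After multiplying by (x + 4): x + 4
After multiplying by (x + 8): x^2 + 12x + 32

x^2 + 12x + 32


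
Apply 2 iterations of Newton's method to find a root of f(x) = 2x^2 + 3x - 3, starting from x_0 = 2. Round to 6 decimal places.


Newton's method: x_(n+1) = x_n - f(x_n)/f'(x_n)
f(x) = 2x^2 + 3x - 3
f'(x) = 4x + 3

Iteration 1:
  f(2.000000) = 11.000000
  f'(2.000000) = 11.000000
  x_1 = 2.000000 - (11.000000)/(11.000000) = 1.000000

Iteration 2:
  f(1.000000) = 2.000000
  f'(1.000000) = 7.000000
  x_2 = 1.000000 - (2.000000)/(7.000000) = 0.714286

x_2 = 0.714286


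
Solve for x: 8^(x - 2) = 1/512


Express both sides with the same base.
1/512 = 8^(-3)
Since the bases match, equate exponents: x - 2 = -3
So x = -3 - (-2) = -1

x = -1


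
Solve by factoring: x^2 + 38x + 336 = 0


We need two numbers that multiply to 336 and add to 38.
Those numbers are 14 and 24 (since 14 * 24 = 336 and 14 + 24 = 38).
So x^2 + 38x + 336 = (x + 14)(x + 24) = 0
Setting each factor to zero: x = -14 or x = -24

x = -24, x = -14


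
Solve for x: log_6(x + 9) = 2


Convert to exponential form: x + 9 = 6^2 = 36
x = 36 - 9 = 27
Check: log_6(27 + 9) = log_6(36) = log_6(36) = 2 ✓

x = 27


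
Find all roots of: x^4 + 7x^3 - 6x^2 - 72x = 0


The constant term is 0, so x = 0 is a root. Factor out x:
  x^3 + 7x^2 - 6x - 72 = 0
Let p(x) = x^3 + 7x^2 - 6x - 72. By the rational root theorem (leading coefficient 1), any rational root is an integer divisor of 72: try ±1, ±2, ... in turn.
Test x = 1: value = -70 ≠ 0.
Test x = -1: value = -60 ≠ 0.
Test x = 2: value = -48 ≠ 0.
Test x = -2: value = -40 ≠ 0.
Test x = 3: value = 0 ✓, so (x - 3) is a factor.
Synthetic division by (x - 3): bring down 1; 1(3) + 7 = 10; 10(3) - 6 = 24; 24(3) - 72 = 0 → quotient x^2 + 10x + 24, remainder 0.
Solve the quadratic x^2 + 10x + 24 = 0: discriminant = 10^2 - 4(1)(24) = 100 - 96 = 4.
sqrt(4) = 2, so x = (-10 ± 2)/2: x = -4 or x = -6.
Collecting all roots found:

x = -6, x = -4, x = 0, x = 3


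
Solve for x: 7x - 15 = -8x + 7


Starting with: 7x - 15 = -8x + 7
Move all x terms to left: (7 + 8)x = 7 + 15
Simplify: 15x = 22
Divide both sides by 15: x = 22/15

x = 22/15


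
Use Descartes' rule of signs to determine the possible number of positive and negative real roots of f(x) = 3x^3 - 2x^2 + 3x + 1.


Descartes' rule of signs:

For positive roots, count sign changes in f(x) = 3x^3 - 2x^2 + 3x + 1:
Signs of coefficients: +, -, +, +
Number of sign changes: 2
Possible positive real roots: 2, 0

For negative roots, examine f(-x) = -3x^3 - 2x^2 - 3x + 1:
Signs of coefficients: -, -, -, +
Number of sign changes: 1
Possible negative real roots: 1

Positive roots: 2 or 0; Negative roots: 1


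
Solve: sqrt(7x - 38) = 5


Square both sides: 7x - 38 = 5^2 = 25
7x = 25 + 38 = 63
x = 9
Check: sqrt(7*9 - 38) = sqrt(25) = 5 ✓

x = 9


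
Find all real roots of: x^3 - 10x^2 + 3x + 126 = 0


Let p(x) = x^3 - 10x^2 + 3x + 126. By the rational root theorem (leading coefficient 1), any rational root is an integer divisor of 126: try ±1, ±2, ... in turn.
Test x = 1: value = 120 ≠ 0.
Test x = -1: value = 112 ≠ 0.
Test x = 2: value = 100 ≠ 0.
Test x = -2: value = 72 ≠ 0.
Test x = 3: value = 72 ≠ 0.
Test x = -3: value = 0 ✓, so (x + 3) is a factor.
Synthetic division by (x + 3): bring down 1; 1(-3) - 10 = -13; (-13)(-3) + 3 = 42; 42(-3) + 126 = 0 → quotient x^2 - 13x + 42, remainder 0.
Solve the quadratic x^2 - 13x + 42 = 0: discriminant = (-13)^2 - 4(1)(42) = 169 - 168 = 1.
sqrt(1) = 1, so x = (13 ± 1)/2: x = 7 or x = 6.

x = -3, x = 6, x = 7


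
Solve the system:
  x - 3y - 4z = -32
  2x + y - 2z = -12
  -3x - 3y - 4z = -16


Using Cramer's rule. Expand each determinant along the first row.
D  = 1*[1*(-4) - (-2)*(-3)] - (-3)*[2*(-4) - (-2)*(-3)] + (-4)*[2*(-3) - 1*(-3)]
  = 1*(-10) - (-3)*(-14) + (-4)*(-3) = -40
Dx = (-32)*[1*(-4) - (-2)*(-3)] - (-3)*[(-12)*(-4) - (-2)*(-16)] + (-4)*[(-12)*(-3) - 1*(-16)]
  = (-32)*(-10) - (-3)*(16) + (-4)*(52) = 160
Dy = 1*[(-12)*(-4) - (-2)*(-16)] - (-32)*[2*(-4) - (-2)*(-3)] + (-4)*[2*(-16) - (-12)*(-3)]
  = 1*(16) - (-32)*(-14) + (-4)*(-68) = -160
Dz = 1*[1*(-16) - (-12)*(-3)] - (-3)*[2*(-16) - (-12)*(-3)] + (-32)*[2*(-3) - 1*(-3)]
  = 1*(-52) - (-3)*(-68) + (-32)*(-3) = -160
x = Dx/D = 160/-40 = -4, y = Dy/D = -160/-40 = 4, z = Dz/D = -160/-40 = 4
Check eq1: (1)(-4) + (-3)(4) + (-4)(4) = -32 = -32 ✓
Check eq2: (2)(-4) + (1)(4) + (-2)(4) = -12 = -12 ✓
Check eq3: (-3)(-4) + (-3)(4) + (-4)(4) = -16 = -16 ✓

x = -4, y = 4, z = 4


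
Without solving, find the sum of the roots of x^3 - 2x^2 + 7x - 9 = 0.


By Vieta's formulas for x^3 + bx^2 + cx + d = 0:
  r1 + r2 + r3 = -b/a = 2
  r1*r2 + r1*r3 + r2*r3 = c/a = 7
  r1*r2*r3 = -d/a = 9


Sum = 2


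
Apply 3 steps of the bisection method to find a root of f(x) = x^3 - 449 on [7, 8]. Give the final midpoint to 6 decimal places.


f(x) = x^3 - 449
f(7) = -106 < 0
f(8) = 63 > 0

Step 1: midpoint = (7.000000 + 8.000000)/2 = 7.500000
  f(7.500000) = -27.125000
  f(mid) < 0, so root is in [7.500000, 8.000000]

Step 2: midpoint = (7.500000 + 8.000000)/2 = 7.750000
  f(7.750000) = 16.484375
  f(mid) > 0, so root is in [7.500000, 7.750000]

Step 3: midpoint = (7.500000 + 7.750000)/2 = 7.625000
  f(7.625000) = -5.677734
  f(mid) < 0, so root is in [7.625000, 7.750000]

midpoint = 7.625000


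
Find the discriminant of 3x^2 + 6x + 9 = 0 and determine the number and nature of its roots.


For ax^2 + bx + c = 0, discriminant D = b^2 - 4ac
Here a = 3, b = 6, c = 9
D = (6)^2 - 4(3)(9) = 36 - 108 = -72

D = -72 < 0
The equation has no real roots (2 complex conjugate roots).

Discriminant = -72, no real roots (2 complex conjugate roots)


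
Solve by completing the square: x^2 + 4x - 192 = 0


Start: x^2 + 4x - 192 = 0
Move constant: x^2 + 4x = 192
Half of 4 is 2, squared is 4
Add 4 to both sides: x^2 + 4x + 4 = 196
(x + 2)^2 = 196
x + 2 = ±14
x = -2 + 14 = 12 or x = -2 - 14 = -16

x = -16, x = 12


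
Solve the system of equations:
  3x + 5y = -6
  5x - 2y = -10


Using Cramer's rule:
Determinant D = (3)(-2) - (5)(5) = -6 - 25 = -31
Dx = (-6)(-2) - (-10)(5) = 12 + 50 = 62
Dy = (3)(-10) - (5)(-6) = -30 + 30 = 0
x = Dx/D = 62/-31 = -2
y = Dy/D = 0/-31 = 0

x = -2, y = 0


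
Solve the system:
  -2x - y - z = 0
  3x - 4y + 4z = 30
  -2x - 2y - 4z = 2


Using Cramer's rule. Expand each determinant along the first row.
D  = (-2)*[(-4)*(-4) - 4*(-2)] - (-1)*[3*(-4) - 4*(-2)] + (-1)*[3*(-2) - (-4)*(-2)]
  = (-2)*(24) - (-1)*(-4) + (-1)*(-14) = -38
Dx = 0*[(-4)*(-4) - 4*(-2)] - (-1)*[30*(-4) - 4*2] + (-1)*[30*(-2) - (-4)*2]
  = 0*(24) - (-1)*(-128) + (-1)*(-52) = -76
Dy = (-2)*[30*(-4) - 4*2] - 0*[3*(-4) - 4*(-2)] + (-1)*[3*2 - 30*(-2)]
  = (-2)*(-128) - 0*(-4) + (-1)*(66) = 190
Dz = (-2)*[(-4)*2 - 30*(-2)] - (-1)*[3*2 - 30*(-2)] + 0*[3*(-2) - (-4)*(-2)]
  = (-2)*(52) - (-1)*(66) + 0*(-14) = -38
x = Dx/D = -76/-38 = 2, y = Dy/D = 190/-38 = -5, z = Dz/D = -38/-38 = 1
Check eq1: (-2)(2) + (-1)(-5) + (-1)(1) = 0 = 0 ✓
Check eq2: (3)(2) + (-4)(-5) + (4)(1) = 30 = 30 ✓
Check eq3: (-2)(2) + (-2)(-5) + (-4)(1) = 2 = 2 ✓

x = 2, y = -5, z = 1


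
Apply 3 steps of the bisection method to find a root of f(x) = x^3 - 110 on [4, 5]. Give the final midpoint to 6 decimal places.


f(x) = x^3 - 110
f(4) = -46 < 0
f(5) = 15 > 0

Step 1: midpoint = (4.000000 + 5.000000)/2 = 4.500000
  f(4.500000) = -18.875000
  f(mid) < 0, so root is in [4.500000, 5.000000]

Step 2: midpoint = (4.500000 + 5.000000)/2 = 4.750000
  f(4.750000) = -2.828125
  f(mid) < 0, so root is in [4.750000, 5.000000]

Step 3: midpoint = (4.750000 + 5.000000)/2 = 4.875000
  f(4.875000) = 5.857422
  f(mid) > 0, so root is in [4.750000, 4.875000]

midpoint = 4.875000


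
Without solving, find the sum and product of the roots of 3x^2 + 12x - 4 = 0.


By Vieta's formulas for ax^2 + bx + c = 0:
  Sum of roots = -b/a
  Product of roots = c/a

Here a = 3, b = 12, c = -4
Sum = -(12)/3 = -4
Product = -4/3 = -4/3

Sum = -4, Product = -4/3


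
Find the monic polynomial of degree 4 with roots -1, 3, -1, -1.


A monic polynomial with roots -1, 3, -1, -1 is:
p(x) = (x + 1)(x - 3)(x + 1)(x + 1)
After multiplying by (x + 1): x + 1
After multiplying by (x - 3): x^2 - 2x - 3
After multiplying by (x + 1): x^3 - x^2 - 5x - 3
After multiplying by (x + 1): x^4 - 6x^2 - 8x - 3

x^4 - 6x^2 - 8x - 3


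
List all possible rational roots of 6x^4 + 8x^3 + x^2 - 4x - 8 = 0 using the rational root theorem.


Rational root theorem: possible roots are ±p/q where:
  p divides the constant term (-8): p ∈ {1, 2, 4, 8}
  q divides the leading coefficient (6): q ∈ {1, 2, 3, 6}

All possible rational roots: -8, -4, -8/3, -2, -4/3, -1, -2/3, -1/2, -1/3, -1/6, 1/6, 1/3, 1/2, 2/3, 1, 4/3, 2, 8/3, 4, 8

-8, -4, -8/3, -2, -4/3, -1, -2/3, -1/2, -1/3, -1/6, 1/6, 1/3, 1/2, 2/3, 1, 4/3, 2, 8/3, 4, 8


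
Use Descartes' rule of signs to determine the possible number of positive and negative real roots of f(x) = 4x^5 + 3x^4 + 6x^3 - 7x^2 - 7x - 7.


Descartes' rule of signs:

For positive roots, count sign changes in f(x) = 4x^5 + 3x^4 + 6x^3 - 7x^2 - 7x - 7:
Signs of coefficients: +, +, +, -, -, -
Number of sign changes: 1
Possible positive real roots: 1

For negative roots, examine f(-x) = -4x^5 + 3x^4 - 6x^3 - 7x^2 + 7x - 7:
Signs of coefficients: -, +, -, -, +, -
Number of sign changes: 4
Possible negative real roots: 4, 2, 0

Positive roots: 1; Negative roots: 4 or 2 or 0


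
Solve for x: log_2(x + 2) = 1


Convert to exponential form: x + 2 = 2^1 = 2
x = 2 - 2 = 0
Check: log_2(0 + 2) = log_2(2) = log_2(2) = 1 ✓

x = 0


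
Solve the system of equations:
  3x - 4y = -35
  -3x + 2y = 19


Using Cramer's rule:
Determinant D = (3)(2) - (-3)(-4) = 6 - 12 = -6
Dx = (-35)(2) - (19)(-4) = -70 + 76 = 6
Dy = (3)(19) - (-3)(-35) = 57 - 105 = -48
x = Dx/D = 6/-6 = -1
y = Dy/D = -48/-6 = 8

x = -1, y = 8


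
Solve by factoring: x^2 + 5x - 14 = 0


We need two numbers that multiply to -14 and add to 5.
Those numbers are 7 and -2 (since 7 * (-2) = -14 and 7 + (-2) = 5).
So x^2 + 5x - 14 = (x + 7)(x - 2) = 0
Setting each factor to zero: x = -7 or x = 2

x = -7, x = 2


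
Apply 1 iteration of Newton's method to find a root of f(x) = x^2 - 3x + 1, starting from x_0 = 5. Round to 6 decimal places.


Newton's method: x_(n+1) = x_n - f(x_n)/f'(x_n)
f(x) = x^2 - 3x + 1
f'(x) = 2x - 3

Iteration 1:
  f(5.000000) = 11.000000
  f'(5.000000) = 7.000000
  x_1 = 5.000000 - (11.000000)/(7.000000) = 3.428571

x_1 = 3.428571


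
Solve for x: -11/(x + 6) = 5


Multiply both sides by (x + 6): -11 = 5(x + 6)
Distribute: -11 = 5x + 30
5x = -11 - 30 = -41
x = -41/5

x = -41/5


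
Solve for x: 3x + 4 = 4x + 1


Starting with: 3x + 4 = 4x + 1
Move all x terms to left: (3 - 4)x = 1 - 4
Simplify: -x = -3
Divide both sides by -1: x = 3

x = 3


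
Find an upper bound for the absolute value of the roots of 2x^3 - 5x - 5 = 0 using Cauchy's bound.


Cauchy's bound: all roots r satisfy |r| <= 1 + max(|a_i/a_n|) for i = 0,...,n-1
where a_n is the leading coefficient.

Coefficients: [2, 0, -5, -5]
Leading coefficient a_n = 2
Ratios |a_i/a_n|: 0, 5/2, 5/2
Maximum ratio: 5/2
Cauchy's bound: |r| <= 1 + 5/2 = 7/2

Upper bound = 7/2


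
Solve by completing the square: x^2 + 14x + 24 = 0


Start: x^2 + 14x + 24 = 0
Move constant: x^2 + 14x = -24
Half of 14 is 7, squared is 49
Add 49 to both sides: x^2 + 14x + 49 = 25
(x + 7)^2 = 25
x + 7 = ±5
x = -7 + 5 = -2 or x = -7 - 5 = -12

x = -12, x = -2


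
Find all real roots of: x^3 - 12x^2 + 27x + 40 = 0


Let p(x) = x^3 - 12x^2 + 27x + 40. By the rational root theorem (leading coefficient 1), any rational root is an integer divisor of 40: try ±1, ±2, ... in turn.
Test x = 1: value = 56 ≠ 0.
Test x = -1: value = 0 ✓, so (x + 1) is a factor.
Synthetic division by (x + 1): bring down 1; 1(-1) - 12 = -13; (-13)(-1) + 27 = 40; 40(-1) + 40 = 0 → quotient x^2 - 13x + 40, remainder 0.
Solve the quadratic x^2 - 13x + 40 = 0: discriminant = (-13)^2 - 4(1)(40) = 169 - 160 = 9.
sqrt(9) = 3, so x = (13 ± 3)/2: x = 8 or x = 5.

x = -1, x = 5, x = 8


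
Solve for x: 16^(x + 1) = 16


Express both sides with the same base.
16 = 16^1
Since the bases match, equate exponents: x + 1 = 1
So x = 1 - (1) = 0

x = 0


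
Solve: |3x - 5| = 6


An absolute value equation |expr| = 6 gives two cases:
Case 1: 3x - 5 = 6
  3x = 11, so x = 11/3
Case 2: 3x - 5 = -6
  3x = -1, so x = -1/3

x = -1/3, x = 11/3


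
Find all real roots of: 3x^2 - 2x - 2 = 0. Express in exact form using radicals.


Using the quadratic formula: x = (-b ± sqrt(b^2 - 4ac)) / (2a)
Here a = 3, b = -2, c = -2
Discriminant = b^2 - 4ac = (-2)^2 - 4(3)(-2) = 4 + 24 = 28
Since discriminant = 28 > 0, there are two real roots.
x = (2 ± 2*sqrt(7)) / 6
Simplifying: x = (1 ± sqrt(7)) / 3
Numerically: x ≈ 1.2153 or x ≈ -0.5486

x = (1 + sqrt(7)) / 3 or x = (1 - sqrt(7)) / 3


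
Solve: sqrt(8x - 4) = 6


Square both sides: 8x - 4 = 6^2 = 36
8x = 36 + 4 = 40
x = 5
Check: sqrt(8*5 - 4) = sqrt(36) = 6 ✓

x = 5


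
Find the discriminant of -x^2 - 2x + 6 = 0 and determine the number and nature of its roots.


For ax^2 + bx + c = 0, discriminant D = b^2 - 4ac
Here a = -1, b = -2, c = 6
D = (-2)^2 - 4(-1)(6) = 4 + 24 = 28

D = 28 > 0 but not a perfect square
The equation has 2 distinct real irrational roots.

Discriminant = 28, 2 distinct real irrational roots


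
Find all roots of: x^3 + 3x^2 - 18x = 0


The constant term is 0, so x = 0 is a root. Factor out x:
  x^2 + 3x - 18 = 0
Solve the quadratic x^2 + 3x - 18 = 0: discriminant = 3^2 - 4(1)(-18) = 9 + 72 = 81.
sqrt(81) = 9, so x = (-3 ± 9)/2: x = 3 or x = -6.
Collecting all roots found:

x = -6, x = 0, x = 3


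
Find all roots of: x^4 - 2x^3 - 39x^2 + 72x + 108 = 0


Let p(x) = x^4 - 2x^3 - 39x^2 + 72x + 108. By the rational root theorem (leading coefficient 1), any rational root is an integer divisor of 108: try ±1, ±2, ... in turn.
Test x = 1: value = 140 ≠ 0.
Test x = -1: value = 0 ✓, so (x + 1) is a factor.
Synthetic division by (x + 1): bring down 1; 1(-1) - 2 = -3; (-3)(-1) - 39 = -36; (-36)(-1) + 72 = 108; 108(-1) + 108 = 0 → quotient x^3 - 3x^2 - 36x + 108, remainder 0.
Continue with the quotient x^3 - 3x^2 - 36x + 108 (candidates must divide 108; re-test x = -1 first in case it repeats).
Test x = -1: value = 140 ≠ 0.
Test x = 2: value = 32 ≠ 0.
Test x = -2: value = 160 ≠ 0.
Test x = 3: value = 0 ✓, so (x - 3) is a factor.
Synthetic division by (x - 3): bring down 1; 1(3) - 3 = 0; 0(3) - 36 = -36; (-36)(3) + 108 = 0 → quotient x^2 - 36, remainder 0.
Solve the quadratic x^2 - 36 = 0: discriminant = 0^2 - 4(1)(-36) = 0 + 144 = 144.
sqrt(144) = 12, so x = (0 ± 12)/2: x = 6 or x = -6.
Collecting all roots found:

x = -6, x = -1, x = 3, x = 6


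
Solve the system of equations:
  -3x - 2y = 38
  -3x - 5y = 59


Using Cramer's rule:
Determinant D = (-3)(-5) - (-3)(-2) = 15 - 6 = 9
Dx = (38)(-5) - (59)(-2) = -190 + 118 = -72
Dy = (-3)(59) - (-3)(38) = -177 + 114 = -63
x = Dx/D = -72/9 = -8
y = Dy/D = -63/9 = -7

x = -8, y = -7


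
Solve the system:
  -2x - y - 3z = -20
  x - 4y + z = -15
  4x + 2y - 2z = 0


Using Cramer's rule. Expand each determinant along the first row.
D  = (-2)*[(-4)*(-2) - 1*2] - (-1)*[1*(-2) - 1*4] + (-3)*[1*2 - (-4)*4]
  = (-2)*(6) - (-1)*(-6) + (-3)*(18) = -72
Dx = (-20)*[(-4)*(-2) - 1*2] - (-1)*[(-15)*(-2) - 1*0] + (-3)*[(-15)*2 - (-4)*0]
  = (-20)*(6) - (-1)*(30) + (-3)*(-30) = 0
Dy = (-2)*[(-15)*(-2) - 1*0] - (-20)*[1*(-2) - 1*4] + (-3)*[1*0 - (-15)*4]
  = (-2)*(30) - (-20)*(-6) + (-3)*(60) = -360
Dz = (-2)*[(-4)*0 - (-15)*2] - (-1)*[1*0 - (-15)*4] + (-20)*[1*2 - (-4)*4]
  = (-2)*(30) - (-1)*(60) + (-20)*(18) = -360
x = Dx/D = 0/-72 = 0, y = Dy/D = -360/-72 = 5, z = Dz/D = -360/-72 = 5
Check eq1: (-2)(0) + (-1)(5) + (-3)(5) = -20 = -20 ✓
Check eq2: (1)(0) + (-4)(5) + (1)(5) = -15 = -15 ✓
Check eq3: (4)(0) + (2)(5) + (-2)(5) = 0 = 0 ✓

x = 0, y = 5, z = 5


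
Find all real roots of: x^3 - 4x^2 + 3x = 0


The constant term is 0, so x = 0 is a root. Factor out x:
  x(x^2 - 4x + 3) = 0
Solve the quadratic x^2 - 4x + 3 = 0: discriminant = (-4)^2 - 4(1)(3) = 16 - 12 = 4.
sqrt(4) = 2, so x = (4 ± 2)/2: x = 3 or x = 1.

x = 0, x = 1, x = 3


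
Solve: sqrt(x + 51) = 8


Square both sides: x + 51 = 8^2 = 64
x = 64 - 51 = 13
x = 13
Check: sqrt(1*13 + 51) = sqrt(64) = 8 ✓

x = 13


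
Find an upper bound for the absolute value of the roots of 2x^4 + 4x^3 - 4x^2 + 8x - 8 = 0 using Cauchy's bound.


Cauchy's bound: all roots r satisfy |r| <= 1 + max(|a_i/a_n|) for i = 0,...,n-1
where a_n is the leading coefficient.

Coefficients: [2, 4, -4, 8, -8]
Leading coefficient a_n = 2
Ratios |a_i/a_n|: 2, 2, 4, 4
Maximum ratio: 4
Cauchy's bound: |r| <= 1 + 4 = 5

Upper bound = 5


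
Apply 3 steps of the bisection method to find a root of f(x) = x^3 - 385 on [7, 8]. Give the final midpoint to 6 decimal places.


f(x) = x^3 - 385
f(7) = -42 < 0
f(8) = 127 > 0

Step 1: midpoint = (7.000000 + 8.000000)/2 = 7.500000
  f(7.500000) = 36.875000
  f(mid) > 0, so root is in [7.000000, 7.500000]

Step 2: midpoint = (7.000000 + 7.500000)/2 = 7.250000
  f(7.250000) = -3.921875
  f(mid) < 0, so root is in [7.250000, 7.500000]

Step 3: midpoint = (7.250000 + 7.500000)/2 = 7.375000
  f(7.375000) = 16.130859
  f(mid) > 0, so root is in [7.250000, 7.375000]

midpoint = 7.375000


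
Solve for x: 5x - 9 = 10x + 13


Starting with: 5x - 9 = 10x + 13
Move all x terms to left: (5 - 10)x = 13 + 9
Simplify: -5x = 22
Divide both sides by -5: x = -22/5

x = -22/5


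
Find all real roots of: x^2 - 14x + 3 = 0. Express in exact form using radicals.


Using the quadratic formula: x = (-b ± sqrt(b^2 - 4ac)) / (2a)
Here a = 1, b = -14, c = 3
Discriminant = b^2 - 4ac = (-14)^2 - 4(1)(3) = 196 - 12 = 184
Since discriminant = 184 > 0, there are two real roots.
x = (14 ± 2*sqrt(46)) / 2
Simplifying: x = 7 ± sqrt(46)
Numerically: x ≈ 13.7823 or x ≈ 0.2177

x = 7 + sqrt(46) or x = 7 - sqrt(46)


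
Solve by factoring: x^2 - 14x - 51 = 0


We need two numbers that multiply to -51 and add to -14.
Those numbers are 3 and -17 (since 3 * (-17) = -51 and 3 + (-17) = -14).
So x^2 - 14x - 51 = (x + 3)(x - 17) = 0
Setting each factor to zero: x = -3 or x = 17

x = -3, x = 17


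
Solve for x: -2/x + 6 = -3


Subtract 6 from both sides: -2/x = -9
Multiply both sides by x: -2 = -9 * x
Divide by -9: x = 2/9

x = 2/9


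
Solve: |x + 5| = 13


An absolute value equation |expr| = 13 gives two cases:
Case 1: x + 5 = 13
  x = 8, so x = 8
Case 2: x + 5 = -13
  x = -18, so x = -18

x = -18, x = 8


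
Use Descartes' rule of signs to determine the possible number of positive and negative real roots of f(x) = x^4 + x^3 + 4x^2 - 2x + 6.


Descartes' rule of signs:

For positive roots, count sign changes in f(x) = x^4 + x^3 + 4x^2 - 2x + 6:
Signs of coefficients: +, +, +, -, +
Number of sign changes: 2
Possible positive real roots: 2, 0

For negative roots, examine f(-x) = x^4 - x^3 + 4x^2 + 2x + 6:
Signs of coefficients: +, -, +, +, +
Number of sign changes: 2
Possible negative real roots: 2, 0

Positive roots: 2 or 0; Negative roots: 2 or 0


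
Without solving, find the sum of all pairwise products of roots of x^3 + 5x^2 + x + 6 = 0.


By Vieta's formulas for x^3 + bx^2 + cx + d = 0:
  r1 + r2 + r3 = -b/a = -5
  r1*r2 + r1*r3 + r2*r3 = c/a = 1
  r1*r2*r3 = -d/a = -6


Sum of pairwise products = 1


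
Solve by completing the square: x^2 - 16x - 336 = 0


Start: x^2 - 16x - 336 = 0
Move constant: x^2 - 16x = 336
Half of -16 is -8, squared is 64
Add 64 to both sides: x^2 - 16x + 64 = 400
(x - 8)^2 = 400
x - 8 = ±20
x = 8 + 20 = 28 or x = 8 - 20 = -12

x = -12, x = 28


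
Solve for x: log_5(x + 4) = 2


Convert to exponential form: x + 4 = 5^2 = 25
x = 25 - 4 = 21
Check: log_5(21 + 4) = log_5(25) = log_5(25) = 2 ✓

x = 21


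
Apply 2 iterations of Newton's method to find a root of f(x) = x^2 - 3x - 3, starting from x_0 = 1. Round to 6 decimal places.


Newton's method: x_(n+1) = x_n - f(x_n)/f'(x_n)
f(x) = x^2 - 3x - 3
f'(x) = 2x - 3

Iteration 1:
  f(1.000000) = -5.000000
  f'(1.000000) = -1.000000
  x_1 = 1.000000 - (-5.000000)/(-1.000000) = -4.000000

Iteration 2:
  f(-4.000000) = 25.000000
  f'(-4.000000) = -11.000000
  x_2 = -4.000000 - (25.000000)/(-11.000000) = -1.727273

x_2 = -1.727273


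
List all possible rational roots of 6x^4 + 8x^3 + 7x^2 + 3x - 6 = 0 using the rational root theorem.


Rational root theorem: possible roots are ±p/q where:
  p divides the constant term (-6): p ∈ {1, 2, 3, 6}
  q divides the leading coefficient (6): q ∈ {1, 2, 3, 6}

All possible rational roots: -6, -3, -2, -3/2, -1, -2/3, -1/2, -1/3, -1/6, 1/6, 1/3, 1/2, 2/3, 1, 3/2, 2, 3, 6

-6, -3, -2, -3/2, -1, -2/3, -1/2, -1/3, -1/6, 1/6, 1/3, 1/2, 2/3, 1, 3/2, 2, 3, 6


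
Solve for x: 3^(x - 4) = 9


Express both sides with the same base.
9 = 3^2
Since the bases match, equate exponents: x - 4 = 2
So x = 2 - (-4) = 6

x = 6


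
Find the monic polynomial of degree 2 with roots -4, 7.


A monic polynomial with roots -4, 7 is:
p(x) = (x + 4)(x - 7)
After multiplying by (x + 4): x + 4
After multiplying by (x - 7): x^2 - 3x - 28

x^2 - 3x - 28


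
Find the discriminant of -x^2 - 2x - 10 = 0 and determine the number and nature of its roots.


For ax^2 + bx + c = 0, discriminant D = b^2 - 4ac
Here a = -1, b = -2, c = -10
D = (-2)^2 - 4(-1)(-10) = 4 - 40 = -36

D = -36 < 0
The equation has no real roots (2 complex conjugate roots).

Discriminant = -36, no real roots (2 complex conjugate roots)


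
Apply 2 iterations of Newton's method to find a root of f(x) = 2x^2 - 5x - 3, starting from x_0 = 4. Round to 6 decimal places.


Newton's method: x_(n+1) = x_n - f(x_n)/f'(x_n)
f(x) = 2x^2 - 5x - 3
f'(x) = 4x - 5

Iteration 1:
  f(4.000000) = 9.000000
  f'(4.000000) = 11.000000
  x_1 = 4.000000 - (9.000000)/(11.000000) = 3.181818

Iteration 2:
  f(3.181818) = 1.338843
  f'(3.181818) = 7.727273
  x_2 = 3.181818 - (1.338843)/(7.727273) = 3.008556

x_2 = 3.008556


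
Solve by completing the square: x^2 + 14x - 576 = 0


Start: x^2 + 14x - 576 = 0
Move constant: x^2 + 14x = 576
Half of 14 is 7, squared is 49
Add 49 to both sides: x^2 + 14x + 49 = 625
(x + 7)^2 = 625
x + 7 = ±25
x = -7 + 25 = 18 or x = -7 - 25 = -32

x = -32, x = 18


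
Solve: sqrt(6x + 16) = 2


Square both sides: 6x + 16 = 2^2 = 4
6x = 4 - 16 = -12
x = -2
Check: sqrt(6*(-2) + 16) = sqrt(4) = 2 ✓

x = -2


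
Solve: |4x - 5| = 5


An absolute value equation |expr| = 5 gives two cases:
Case 1: 4x - 5 = 5
  4x = 10, so x = 5/2
Case 2: 4x - 5 = -5
  4x = 0, so x = 0

x = 0, x = 5/2


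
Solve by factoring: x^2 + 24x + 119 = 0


We need two numbers that multiply to 119 and add to 24.
Those numbers are 7 and 17 (since 7 * 17 = 119 and 7 + 17 = 24).
So x^2 + 24x + 119 = (x + 7)(x + 17) = 0
Setting each factor to zero: x = -7 or x = -17

x = -17, x = -7


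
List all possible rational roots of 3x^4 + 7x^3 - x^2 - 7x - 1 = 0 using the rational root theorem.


Rational root theorem: possible roots are ±p/q where:
  p divides the constant term (-1): p ∈ {1}
  q divides the leading coefficient (3): q ∈ {1, 3}

All possible rational roots: -1, -1/3, 1/3, 1

-1, -1/3, 1/3, 1


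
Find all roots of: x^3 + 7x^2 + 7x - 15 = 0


Let p(x) = x^3 + 7x^2 + 7x - 15. By the rational root theorem (leading coefficient 1), any rational root is an integer divisor of 15: try ±1, ±2, ... in turn.
Test x = 1: value = 0 ✓, so (x - 1) is a factor.
Synthetic division by (x - 1): bring down 1; 1(1) + 7 = 8; 8(1) + 7 = 15; 15(1) - 15 = 0 → quotient x^2 + 8x + 15, remainder 0.
Solve the quadratic x^2 + 8x + 15 = 0: discriminant = 8^2 - 4(1)(15) = 64 - 60 = 4.
sqrt(4) = 2, so x = (-8 ± 2)/2: x = -3 or x = -5.
Collecting all roots found:

x = -5, x = -3, x = 1


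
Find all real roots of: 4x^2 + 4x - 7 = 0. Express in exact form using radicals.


Using the quadratic formula: x = (-b ± sqrt(b^2 - 4ac)) / (2a)
Here a = 4, b = 4, c = -7
Discriminant = b^2 - 4ac = 4^2 - 4(4)(-7) = 16 + 112 = 128
Since discriminant = 128 > 0, there are two real roots.
x = (-4 ± 8*sqrt(2)) / 8
Simplifying: x = (-1 ± 2*sqrt(2)) / 2
Numerically: x ≈ 0.9142 or x ≈ -1.9142

x = (-1 + 2*sqrt(2)) / 2 or x = (-1 - 2*sqrt(2)) / 2


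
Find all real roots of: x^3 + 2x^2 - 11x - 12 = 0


Let p(x) = x^3 + 2x^2 - 11x - 12. By the rational root theorem (leading coefficient 1), any rational root is an integer divisor of 12: try ±1, ±2, ... in turn.
Test x = 1: value = -20 ≠ 0.
Test x = -1: value = 0 ✓, so (x + 1) is a factor.
Synthetic division by (x + 1): bring down 1; 1(-1) + 2 = 1; 1(-1) - 11 = -12; (-12)(-1) - 12 = 0 → quotient x^2 + x - 12, remainder 0.
Solve the quadratic x^2 + x - 12 = 0: discriminant = 1^2 - 4(1)(-12) = 1 + 48 = 49.
sqrt(49) = 7, so x = (-1 ± 7)/2: x = 3 or x = -4.

x = -4, x = -1, x = 3


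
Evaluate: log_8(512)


We need the exponent such that 8^? = 512
8^3 = 512
Therefore log_8(512) = 3

3


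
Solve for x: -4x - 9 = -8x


Starting with: -4x - 9 = -8x
Move all x terms to left: (-4 + 8)x = 0 + 9
Simplify: 4x = 9
Divide both sides by 4: x = 9/4

x = 9/4


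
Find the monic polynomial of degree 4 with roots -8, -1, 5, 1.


A monic polynomial with roots -8, -1, 5, 1 is:
p(x) = (x + 8)(x + 1)(x - 5)(x - 1)
After multiplying by (x + 8): x + 8
After multiplying by (x + 1): x^2 + 9x + 8
After multiplying by (x - 5): x^3 + 4x^2 - 37x - 40
After multiplying by (x - 1): x^4 + 3x^3 - 41x^2 - 3x + 40

x^4 + 3x^3 - 41x^2 - 3x + 40


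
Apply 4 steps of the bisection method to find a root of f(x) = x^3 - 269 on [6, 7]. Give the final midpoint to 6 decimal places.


f(x) = x^3 - 269
f(6) = -53 < 0
f(7) = 74 > 0

Step 1: midpoint = (6.000000 + 7.000000)/2 = 6.500000
  f(6.500000) = 5.625000
  f(mid) > 0, so root is in [6.000000, 6.500000]

Step 2: midpoint = (6.000000 + 6.500000)/2 = 6.250000
  f(6.250000) = -24.859375
  f(mid) < 0, so root is in [6.250000, 6.500000]

Step 3: midpoint = (6.250000 + 6.500000)/2 = 6.375000
  f(6.375000) = -9.916016
  f(mid) < 0, so root is in [6.375000, 6.500000]

Step 4: midpoint = (6.375000 + 6.500000)/2 = 6.437500
  f(6.437500) = -2.220947
  f(mid) < 0, so root is in [6.437500, 6.500000]

midpoint = 6.437500


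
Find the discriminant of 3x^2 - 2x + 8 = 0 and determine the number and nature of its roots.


For ax^2 + bx + c = 0, discriminant D = b^2 - 4ac
Here a = 3, b = -2, c = 8
D = (-2)^2 - 4(3)(8) = 4 - 96 = -92

D = -92 < 0
The equation has no real roots (2 complex conjugate roots).

Discriminant = -92, no real roots (2 complex conjugate roots)


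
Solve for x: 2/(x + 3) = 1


Multiply both sides by (x + 3): 2 = 1(x + 3)
Distribute: 2 = x + 3
x = 2 - 3 = -1
x = -1

x = -1


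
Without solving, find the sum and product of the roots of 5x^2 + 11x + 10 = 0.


By Vieta's formulas for ax^2 + bx + c = 0:
  Sum of roots = -b/a
  Product of roots = c/a

Here a = 5, b = 11, c = 10
Sum = -(11)/5 = -11/5
Product = 10/5 = 2

Sum = -11/5, Product = 2


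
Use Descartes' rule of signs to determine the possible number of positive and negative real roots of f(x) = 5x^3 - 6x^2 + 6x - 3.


Descartes' rule of signs:

For positive roots, count sign changes in f(x) = 5x^3 - 6x^2 + 6x - 3:
Signs of coefficients: +, -, +, -
Number of sign changes: 3
Possible positive real roots: 3, 1

For negative roots, examine f(-x) = -5x^3 - 6x^2 - 6x - 3:
Signs of coefficients: -, -, -, -
Number of sign changes: 0
Possible negative real roots: 0

Positive roots: 3 or 1; Negative roots: 0


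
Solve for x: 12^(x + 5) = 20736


Express both sides with the same base.
20736 = 12^4
Since the bases match, equate exponents: x + 5 = 4
So x = 4 - (5) = -1

x = -1


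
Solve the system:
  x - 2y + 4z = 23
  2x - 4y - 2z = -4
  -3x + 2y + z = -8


Using Cramer's rule. Expand each determinant along the first row.
D  = 1*[(-4)*1 - (-2)*2] - (-2)*[2*1 - (-2)*(-3)] + 4*[2*2 - (-4)*(-3)]
  = 1*(0) - (-2)*(-4) + 4*(-8) = -40
Dx = 23*[(-4)*1 - (-2)*2] - (-2)*[(-4)*1 - (-2)*(-8)] + 4*[(-4)*2 - (-4)*(-8)]
  = 23*(0) - (-2)*(-20) + 4*(-40) = -200
Dy = 1*[(-4)*1 - (-2)*(-8)] - 23*[2*1 - (-2)*(-3)] + 4*[2*(-8) - (-4)*(-3)]
  = 1*(-20) - 23*(-4) + 4*(-28) = -40
Dz = 1*[(-4)*(-8) - (-4)*2] - (-2)*[2*(-8) - (-4)*(-3)] + 23*[2*2 - (-4)*(-3)]
  = 1*(40) - (-2)*(-28) + 23*(-8) = -200
x = Dx/D = -200/-40 = 5, y = Dy/D = -40/-40 = 1, z = Dz/D = -200/-40 = 5
Check eq1: (1)(5) + (-2)(1) + (4)(5) = 23 = 23 ✓
Check eq2: (2)(5) + (-4)(1) + (-2)(5) = -4 = -4 ✓
Check eq3: (-3)(5) + (2)(1) + (1)(5) = -8 = -8 ✓

x = 5, y = 1, z = 5


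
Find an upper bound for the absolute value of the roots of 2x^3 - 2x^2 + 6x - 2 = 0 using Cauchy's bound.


Cauchy's bound: all roots r satisfy |r| <= 1 + max(|a_i/a_n|) for i = 0,...,n-1
where a_n is the leading coefficient.

Coefficients: [2, -2, 6, -2]
Leading coefficient a_n = 2
Ratios |a_i/a_n|: 1, 3, 1
Maximum ratio: 3
Cauchy's bound: |r| <= 1 + 3 = 4

Upper bound = 4
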